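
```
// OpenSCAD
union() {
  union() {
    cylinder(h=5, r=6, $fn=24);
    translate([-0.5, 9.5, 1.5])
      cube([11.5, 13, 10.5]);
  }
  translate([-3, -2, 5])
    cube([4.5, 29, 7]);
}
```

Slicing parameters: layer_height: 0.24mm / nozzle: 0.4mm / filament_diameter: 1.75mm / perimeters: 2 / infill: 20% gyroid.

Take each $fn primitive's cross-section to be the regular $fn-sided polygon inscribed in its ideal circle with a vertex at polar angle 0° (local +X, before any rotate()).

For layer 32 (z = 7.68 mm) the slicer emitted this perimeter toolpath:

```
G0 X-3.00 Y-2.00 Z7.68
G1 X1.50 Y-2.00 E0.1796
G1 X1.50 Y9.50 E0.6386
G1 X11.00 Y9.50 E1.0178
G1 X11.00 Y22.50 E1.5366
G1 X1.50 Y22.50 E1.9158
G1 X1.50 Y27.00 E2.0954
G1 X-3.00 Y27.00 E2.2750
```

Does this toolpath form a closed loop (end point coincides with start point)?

no

Start point (G0): (-3.00, -2.00). End point (last G1): the path does not return to the start — open.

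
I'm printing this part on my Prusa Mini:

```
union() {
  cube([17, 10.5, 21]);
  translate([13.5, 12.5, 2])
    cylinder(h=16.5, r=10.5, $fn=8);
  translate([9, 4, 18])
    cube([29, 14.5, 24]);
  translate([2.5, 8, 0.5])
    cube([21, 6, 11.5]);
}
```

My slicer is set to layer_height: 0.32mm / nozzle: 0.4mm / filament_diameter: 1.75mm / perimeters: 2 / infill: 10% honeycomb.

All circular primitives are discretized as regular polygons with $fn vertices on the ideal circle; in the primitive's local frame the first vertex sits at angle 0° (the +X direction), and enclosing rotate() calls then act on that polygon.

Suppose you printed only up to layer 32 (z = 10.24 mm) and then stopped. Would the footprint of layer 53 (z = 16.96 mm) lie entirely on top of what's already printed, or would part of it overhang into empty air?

Compare the two slices. At z = 10.24: the cube (footprint 17×10.5) is included at this height (area 178.50 mm²); the cylinder at (13.5, 12.5): section is a regular 8-gon, circumradius r=10.5 (area = (8/2)·10.500²·sin(360°/8) = 311.83 mm²); the cube at (9, 4) does not reach this height (z outside [18, 42]); the cube at (2.5, 8) (footprint 21×6) is included at this height (area 126.00 mm²); Combining (union): the regions partially overlap — summed areas 616.33 mm² minus the doubly-counted overlap 205.69 mm² gives 410.64 mm² — area = 410.64 mm². At z = 16.96: the 17×10.5 cube contributes its full rectangle (area 178.50 mm²); the r=10.5 cylinder at (13.5, 12.5) contributes a regular 8-gon of circumradius 10.5 (area = (8/2)·10.500²·sin(360°/8) = 311.83 mm²); the cube at (9, 4) is absent (z outside [18, 42]); the cube at (2.5, 8) is not intersected at this z (z outside [0.5, 12]); Merging all regions: the regions partially overlap — summed areas 490.33 mm² minus the doubly-counted overlap 85.00 mm² gives 405.33 mm² — area = 405.33 mm². Checking containment: the cross-section at z = 16.96 is a subset of the cross-section at z = 10.24.

entirely on top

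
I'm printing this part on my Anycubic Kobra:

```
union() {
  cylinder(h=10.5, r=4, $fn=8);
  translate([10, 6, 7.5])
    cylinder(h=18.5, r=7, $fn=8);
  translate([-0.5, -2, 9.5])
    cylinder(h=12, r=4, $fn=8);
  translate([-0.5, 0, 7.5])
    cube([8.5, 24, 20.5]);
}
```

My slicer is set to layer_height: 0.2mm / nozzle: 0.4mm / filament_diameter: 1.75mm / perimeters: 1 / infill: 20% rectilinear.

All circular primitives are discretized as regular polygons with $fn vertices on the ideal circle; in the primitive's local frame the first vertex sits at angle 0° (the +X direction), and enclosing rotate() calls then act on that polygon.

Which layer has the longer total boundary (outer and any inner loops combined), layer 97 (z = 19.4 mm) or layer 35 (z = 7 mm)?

Layer 97 (z = 19.4): the cylinder does not reach this height (z outside [0, 10.5]); the cylinder at (10, 6): section is a regular 8-gon, circumradius r=7 (perimeter = 2·8·7.000·sin(180°/8) = 42.86 mm); the cylinder at (-0.5, -2): section is a regular 8-gon, circumradius r=4 (perimeter = 2·8·4.000·sin(180°/8) = 24.49 mm); the 8.5×24 cube at (-0.5, 0) contributes its full rectangle (perimeter 65.00 mm); Merging all regions: the regions partially overlap (shared area 47.06 mm²), so the edge portions inside another operand are dropped and the merged outline is re-measured after clipping — boundary = 93.98 mm. So its perimeter = 93.98 mm. Layer 35 (z = 7): the cylinder: section is a regular 8-gon, circumradius r=4 (perimeter = 2·8·4.000·sin(180°/8) = 24.49 mm); the cylinder at (10, 6) does not reach this height (z outside [7.5, 26]); the cylinder at (-0.5, -2) is absent (z outside [9.5, 21.5]); the cube at (-0.5, 0) is absent (z outside [7.5, 28]); Combining (union): only the r=4 cylinder is present, so the union is just that shape — boundary = 24.49 mm. So its perimeter = 24.49 mm. Layer 97 is larger (93.98 vs 24.49 mm).

layer 97 (z = 19.4 mm)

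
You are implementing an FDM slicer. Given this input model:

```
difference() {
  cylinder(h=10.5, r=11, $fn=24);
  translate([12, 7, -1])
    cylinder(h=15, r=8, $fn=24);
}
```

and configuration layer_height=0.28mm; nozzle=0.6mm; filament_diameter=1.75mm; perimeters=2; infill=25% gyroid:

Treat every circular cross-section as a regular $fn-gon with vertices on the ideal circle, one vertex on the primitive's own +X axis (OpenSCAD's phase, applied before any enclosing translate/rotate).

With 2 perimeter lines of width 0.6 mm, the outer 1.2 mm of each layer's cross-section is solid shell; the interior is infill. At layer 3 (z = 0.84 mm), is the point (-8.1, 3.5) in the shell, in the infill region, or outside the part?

At z = 0.84 mm: the cylinder: section is a regular 24-gon, circumradius r=11; the cylinder at (12, 7): section is a regular 24-gon, circumradius r=8; Subtracting the remaining from the first: starting from the r=11 cylinder, the r=8 cylinder at (12, 7) partially overlaps it — only the 43.18 mm² overlap (of its 198.77 mm²) is removed, clipping the outline — 1 connected region. Overall, the cross-section is a single solid region. The nearest boundary edge runs (-10.63, 2.85)→(-9.53, 5.50); distance from the point to it = 2.08 mm. The point is inside the cross-section and 2.08 mm from the nearest boundary — more than the 1.2 mm shell width (2 × 0.6), so it's in the infill interior.

infill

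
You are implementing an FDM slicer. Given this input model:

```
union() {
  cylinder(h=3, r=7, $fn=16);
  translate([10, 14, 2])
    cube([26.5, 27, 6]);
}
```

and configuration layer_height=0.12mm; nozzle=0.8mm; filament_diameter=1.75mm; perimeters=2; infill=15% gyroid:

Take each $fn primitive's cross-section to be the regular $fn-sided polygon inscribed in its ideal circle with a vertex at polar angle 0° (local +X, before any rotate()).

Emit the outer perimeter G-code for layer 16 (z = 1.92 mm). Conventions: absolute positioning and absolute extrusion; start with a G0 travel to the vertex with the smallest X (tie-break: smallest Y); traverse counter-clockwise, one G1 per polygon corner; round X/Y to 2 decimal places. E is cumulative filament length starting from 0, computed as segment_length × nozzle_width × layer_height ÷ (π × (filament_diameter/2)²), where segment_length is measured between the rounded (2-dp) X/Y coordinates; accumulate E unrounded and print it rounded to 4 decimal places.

At z = 1.92 mm: the r=7 cylinder contributes a regular 16-gon of circumradius 7; the cube at (10, 14) is absent (z outside [2, 8]); Combining (union): only the r=7 cylinder is present, so the union is just that shape — 1 connected region. The outline is a single polygon with 16 vertices. Extrusion per mm of travel: 0.8 × 0.12 / (π × 0.875²) = 0.039912. Accumulating E over each segment gives final E = 1.7446.

G0 X-7.00 Y0.00 Z1.92
G1 X-6.47 Y-2.68 E0.1090
G1 X-4.95 Y-4.95 E0.2181
G1 X-2.68 Y-6.47 E0.3271
G1 X0.00 Y-7.00 E0.4361
G1 X2.68 Y-6.47 E0.5452
G1 X4.95 Y-4.95 E0.6542
G1 X6.47 Y-2.68 E0.7633
G1 X7.00 Y0.00 E0.8723
G1 X6.47 Y2.68 E0.9813
G1 X4.95 Y4.95 E1.0904
G1 X2.68 Y6.47 E1.1994
G1 X0.00 Y7.00 E1.3084
G1 X-2.68 Y6.47 E1.4175
G1 X-4.95 Y4.95 E1.5265
G1 X-6.47 Y2.68 E1.6355
G1 X-7.00 Y0.00 E1.7446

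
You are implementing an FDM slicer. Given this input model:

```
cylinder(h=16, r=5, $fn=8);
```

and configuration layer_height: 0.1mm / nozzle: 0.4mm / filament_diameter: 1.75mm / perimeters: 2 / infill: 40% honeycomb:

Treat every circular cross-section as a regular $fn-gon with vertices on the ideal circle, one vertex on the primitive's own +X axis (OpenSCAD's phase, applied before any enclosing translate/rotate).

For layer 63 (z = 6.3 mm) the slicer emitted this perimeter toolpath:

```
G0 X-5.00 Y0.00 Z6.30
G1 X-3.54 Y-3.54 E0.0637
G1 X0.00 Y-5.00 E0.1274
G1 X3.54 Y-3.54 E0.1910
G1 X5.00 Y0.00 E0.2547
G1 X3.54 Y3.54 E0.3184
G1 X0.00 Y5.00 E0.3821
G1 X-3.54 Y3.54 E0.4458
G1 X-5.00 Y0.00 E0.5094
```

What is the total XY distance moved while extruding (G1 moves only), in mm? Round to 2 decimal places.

Sum the Euclidean lengths of each G1 segment: total = 30.63 mm.

30.63 mm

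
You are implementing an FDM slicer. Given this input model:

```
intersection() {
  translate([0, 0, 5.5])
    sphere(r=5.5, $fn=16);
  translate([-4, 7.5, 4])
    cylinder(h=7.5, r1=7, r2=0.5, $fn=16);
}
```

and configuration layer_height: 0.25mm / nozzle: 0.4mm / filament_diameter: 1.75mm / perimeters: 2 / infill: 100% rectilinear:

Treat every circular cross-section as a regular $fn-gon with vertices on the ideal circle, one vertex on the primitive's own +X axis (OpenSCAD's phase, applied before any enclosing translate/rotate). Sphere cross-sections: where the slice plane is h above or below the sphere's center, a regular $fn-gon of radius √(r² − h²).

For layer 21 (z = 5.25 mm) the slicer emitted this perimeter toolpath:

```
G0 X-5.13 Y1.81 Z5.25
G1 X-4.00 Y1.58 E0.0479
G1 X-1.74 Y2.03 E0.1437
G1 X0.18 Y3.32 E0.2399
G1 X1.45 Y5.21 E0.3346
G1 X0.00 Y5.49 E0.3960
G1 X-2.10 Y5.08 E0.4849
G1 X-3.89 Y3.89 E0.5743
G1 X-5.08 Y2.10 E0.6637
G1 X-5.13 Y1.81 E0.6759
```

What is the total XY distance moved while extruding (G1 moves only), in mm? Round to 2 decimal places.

Sum the Euclidean lengths of each G1 segment: total = 16.26 mm.

16.26 mm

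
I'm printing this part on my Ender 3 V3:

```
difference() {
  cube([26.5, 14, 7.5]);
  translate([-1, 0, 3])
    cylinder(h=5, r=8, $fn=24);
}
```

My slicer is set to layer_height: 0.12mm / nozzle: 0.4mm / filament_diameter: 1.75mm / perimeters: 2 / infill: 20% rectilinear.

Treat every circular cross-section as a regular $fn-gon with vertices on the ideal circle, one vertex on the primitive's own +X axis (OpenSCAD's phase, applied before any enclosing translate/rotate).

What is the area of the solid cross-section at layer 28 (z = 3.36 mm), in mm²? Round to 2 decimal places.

At z = 3.36 mm: the cube is present — its section is the full 26.5×14 rectangle (area 371.00 mm²); the r=8 cylinder at (-1, 0) gives a regular 24-gon of circumradius 8 (constant along its height) (area = (24/2)·8.000²·sin(360°/24) = 198.77 mm²); Subtracting the remaining from the first: starting from the 26.5×14 cube (371.00 mm²), the r=8 cylinder at (-1, 0) partially overlaps it — only the 41.76 mm² overlap (of its 198.77 mm²) is removed, clipping the outline — area = 329.24 mm². Overall, the cross-section is a single solid region. Net area = 329.24 mm².

329.24 mm²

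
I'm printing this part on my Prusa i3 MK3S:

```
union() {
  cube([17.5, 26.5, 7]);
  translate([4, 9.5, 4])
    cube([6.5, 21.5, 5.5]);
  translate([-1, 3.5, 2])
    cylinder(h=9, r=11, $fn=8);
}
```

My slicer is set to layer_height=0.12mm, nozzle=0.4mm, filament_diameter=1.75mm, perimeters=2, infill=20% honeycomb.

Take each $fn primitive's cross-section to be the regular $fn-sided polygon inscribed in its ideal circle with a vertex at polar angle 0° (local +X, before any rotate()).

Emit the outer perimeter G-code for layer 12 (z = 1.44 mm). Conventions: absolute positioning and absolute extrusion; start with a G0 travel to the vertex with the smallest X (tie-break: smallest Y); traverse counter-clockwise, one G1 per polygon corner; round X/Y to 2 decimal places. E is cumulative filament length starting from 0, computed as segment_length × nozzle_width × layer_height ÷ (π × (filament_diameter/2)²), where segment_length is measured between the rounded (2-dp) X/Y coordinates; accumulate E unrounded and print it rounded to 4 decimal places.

At z = 1.44 mm: the cube is present — its section is the full 17.5×26.5 rectangle; the cube at (4, 9.5) does not reach this height (z outside [4, 9.5]); the cylinder at (-1, 3.5) does not reach this height (z outside [2, 11]); Combining (union): only the 17.5×26.5 cube is present, so the union is just that shape — 1 connected region. The outline is a single polygon with 4 vertices. Extrusion per mm of travel: 0.4 × 0.12 / (π × 0.875²) = 0.019956. Accumulating E over each segment gives final E = 1.7561.

G0 X0.00 Y0.00 Z1.44
G1 X17.50 Y0.00 E0.3492
G1 X17.50 Y26.50 E0.8781
G1 X0.00 Y26.50 E1.2273
G1 X0.00 Y0.00 E1.7561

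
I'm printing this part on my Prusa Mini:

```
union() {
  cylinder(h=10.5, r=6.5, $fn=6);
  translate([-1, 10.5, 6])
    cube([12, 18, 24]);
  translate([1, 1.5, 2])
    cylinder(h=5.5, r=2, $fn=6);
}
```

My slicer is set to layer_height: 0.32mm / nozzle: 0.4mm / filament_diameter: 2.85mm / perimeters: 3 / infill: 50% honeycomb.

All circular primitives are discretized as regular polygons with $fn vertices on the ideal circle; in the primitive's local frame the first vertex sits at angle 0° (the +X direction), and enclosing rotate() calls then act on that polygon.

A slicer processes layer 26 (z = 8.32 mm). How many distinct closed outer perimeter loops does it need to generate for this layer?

At z = 8.32 mm: the cylinder: section is a regular 6-gon, circumradius r=6.5; the 12×18 cube at (-1, 10.5) contributes its full rectangle; the cylinder at (1, 1.5) is not intersected at this z (z outside [2, 7.5]); Taking the union: the 2 present regions are separate (no shared area or edge), so areas and boundary lengths simply add and each stays a separate island — 2 connected regions. The result has 2 disconnected regions.

2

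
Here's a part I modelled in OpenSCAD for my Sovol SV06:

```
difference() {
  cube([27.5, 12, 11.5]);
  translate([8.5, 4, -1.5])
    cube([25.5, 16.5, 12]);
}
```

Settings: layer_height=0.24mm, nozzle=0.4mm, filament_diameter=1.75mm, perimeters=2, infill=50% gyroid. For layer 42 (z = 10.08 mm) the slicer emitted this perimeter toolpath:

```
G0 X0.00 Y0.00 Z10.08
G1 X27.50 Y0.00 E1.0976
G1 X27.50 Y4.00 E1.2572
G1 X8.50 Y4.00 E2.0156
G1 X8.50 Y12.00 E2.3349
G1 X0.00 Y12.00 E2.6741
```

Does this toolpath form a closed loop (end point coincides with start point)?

Start point (G0): (0.00, 0.00). End point (last G1): the path does not return to the start — open.

no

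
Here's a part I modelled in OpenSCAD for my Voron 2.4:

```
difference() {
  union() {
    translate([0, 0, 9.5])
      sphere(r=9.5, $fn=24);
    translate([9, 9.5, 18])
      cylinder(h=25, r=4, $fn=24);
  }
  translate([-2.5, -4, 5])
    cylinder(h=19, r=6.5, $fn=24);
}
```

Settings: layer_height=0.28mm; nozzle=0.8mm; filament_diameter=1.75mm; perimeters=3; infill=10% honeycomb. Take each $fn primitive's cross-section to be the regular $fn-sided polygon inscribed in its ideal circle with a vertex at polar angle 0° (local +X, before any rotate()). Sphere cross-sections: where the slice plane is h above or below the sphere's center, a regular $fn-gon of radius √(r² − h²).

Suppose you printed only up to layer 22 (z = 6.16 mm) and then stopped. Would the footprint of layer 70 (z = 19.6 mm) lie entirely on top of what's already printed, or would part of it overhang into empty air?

part overhangs

Compare the two slices. At z = 6.16: the r=9.5 sphere contributes a regular 24-gon of circumradius √(9.5²−3.34²) = 8.894 (area = (24/2)·8.894²·sin(360°/24) = 245.65 mm²); the cylinder at (9, 9.5) is not intersected at this z (z outside [18, 43]); Combining (union): only the r=9.5 sphere is present, so the union is just that shape — area = 245.65 mm²; the cylinder at (-2.5, -4): section is a regular 24-gon, circumradius r=6.5 (area = (24/2)·6.500²·sin(360°/24) = 131.22 mm²); After the difference (first − rest): starting from that combined region (245.65 mm²), the r=6.5 cylinder at (-2.5, -4) partially overlaps it — only the 107.59 mm² overlap (of its 131.22 mm²) is removed, clipping the outline — area = 138.07 mm². At z = 19.6: the sphere does not reach this height (|z−center|=10.100 > r=9.5); the r=4 cylinder at (9, 9.5) gives a regular 24-gon of circumradius 4 (constant along its height) (area = (24/2)·4.000²·sin(360°/24) = 49.69 mm²); Taking the union: only the r=4 cylinder at (9, 9.5) is present, so the union is just that shape — area = 49.69 mm²; the cylinder at (-2.5, -4): section is a regular 24-gon, circumradius r=6.5 (area = (24/2)·6.500²·sin(360°/24) = 131.22 mm²); Subtracting the remaining from the first: starting from that combined region (49.69 mm²), the r=6.5 cylinder at (-2.5, -4) misses the remaining region (no effect) — area = 49.69 mm². Checking containment: at z = 19.6 the cross-section extends beyond the z = 6.16 cross-section by about 49.69 mm².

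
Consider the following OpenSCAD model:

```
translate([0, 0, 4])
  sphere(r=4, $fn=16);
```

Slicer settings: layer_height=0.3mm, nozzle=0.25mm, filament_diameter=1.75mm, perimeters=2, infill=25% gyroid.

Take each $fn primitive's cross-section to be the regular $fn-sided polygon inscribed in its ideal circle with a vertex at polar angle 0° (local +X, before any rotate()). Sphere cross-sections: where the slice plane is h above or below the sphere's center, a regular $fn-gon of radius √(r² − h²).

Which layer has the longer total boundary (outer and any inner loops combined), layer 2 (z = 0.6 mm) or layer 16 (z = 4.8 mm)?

layer 16 (z = 4.8 mm)

Layer 2 (z = 0.6): the sphere: section is a regular 16-gon, circumradius = √(r²−h²) = √(4²−3.4²) = 2.107 (perimeter = 2·16·2.107·sin(180°/16) = 13.15 mm). So its perimeter = 13.15 mm. Layer 16 (z = 4.8): the r=4 sphere contributes a regular 16-gon of circumradius √(4²−0.8²) = 3.919 (perimeter = 2·16·3.919·sin(180°/16) = 24.47 mm). So its perimeter = 24.47 mm. Layer 16 is larger (24.47 vs 13.15 mm).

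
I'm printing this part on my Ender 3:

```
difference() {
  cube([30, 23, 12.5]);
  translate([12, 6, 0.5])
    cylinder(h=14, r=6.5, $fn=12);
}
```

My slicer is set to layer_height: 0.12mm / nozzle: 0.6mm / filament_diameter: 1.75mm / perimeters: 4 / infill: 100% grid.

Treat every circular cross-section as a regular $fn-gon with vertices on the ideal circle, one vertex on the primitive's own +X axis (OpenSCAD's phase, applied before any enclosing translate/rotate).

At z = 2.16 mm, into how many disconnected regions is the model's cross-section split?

At z = 2.16 mm: the cube is present — its section is the full 30×23 rectangle; the cylinder at (12, 6): section is a regular 12-gon, circumradius r=6.5; Taking the first minus the rest: starting from the 30×23 cube, the r=6.5 cylinder at (12, 6) partially overlaps it — only the 125.82 mm² overlap (of its 126.75 mm²) is removed, clipping the outline — 1 connected region. The result has 1 disconnected region.

1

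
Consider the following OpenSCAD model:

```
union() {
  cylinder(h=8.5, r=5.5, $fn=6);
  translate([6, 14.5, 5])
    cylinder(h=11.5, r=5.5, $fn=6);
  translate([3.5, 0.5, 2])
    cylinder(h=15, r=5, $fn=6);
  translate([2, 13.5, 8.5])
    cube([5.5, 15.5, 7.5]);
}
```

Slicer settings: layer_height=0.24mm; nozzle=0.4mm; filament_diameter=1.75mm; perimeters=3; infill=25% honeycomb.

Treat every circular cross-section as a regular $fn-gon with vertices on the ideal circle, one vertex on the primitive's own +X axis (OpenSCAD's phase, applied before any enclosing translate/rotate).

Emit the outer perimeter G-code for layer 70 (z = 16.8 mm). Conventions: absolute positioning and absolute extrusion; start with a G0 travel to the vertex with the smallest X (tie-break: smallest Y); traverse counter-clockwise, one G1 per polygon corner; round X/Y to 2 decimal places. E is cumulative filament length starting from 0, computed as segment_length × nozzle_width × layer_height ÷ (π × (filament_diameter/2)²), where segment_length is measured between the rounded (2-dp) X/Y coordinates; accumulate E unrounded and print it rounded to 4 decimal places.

G0 X-1.50 Y0.50 Z16.80
G1 X1.00 Y-3.83 E0.1996
G1 X6.00 Y-3.83 E0.3991
G1 X8.50 Y0.50 E0.5987
G1 X6.00 Y4.83 E0.7982
G1 X1.00 Y4.83 E0.9978
G1 X-1.50 Y0.50 E1.1973

At z = 16.8 mm: the cylinder is not intersected at this z (z outside [0, 8.5]); the cylinder at (6, 14.5) is absent (z outside [5, 16.5]); the cylinder at (3.5, 0.5): section is a regular 6-gon, circumradius r=5; the cube at (2, 13.5) is not intersected at this z (z outside [8.5, 16]); Combining (union): only the r=5 cylinder at (3.5, 0.5) is present, so the union is just that shape — 1 connected region. The outline is a single polygon with 6 vertices. Extrusion per mm of travel: 0.4 × 0.24 / (π × 0.875²) = 0.039912. Accumulating E over each segment gives final E = 1.1973.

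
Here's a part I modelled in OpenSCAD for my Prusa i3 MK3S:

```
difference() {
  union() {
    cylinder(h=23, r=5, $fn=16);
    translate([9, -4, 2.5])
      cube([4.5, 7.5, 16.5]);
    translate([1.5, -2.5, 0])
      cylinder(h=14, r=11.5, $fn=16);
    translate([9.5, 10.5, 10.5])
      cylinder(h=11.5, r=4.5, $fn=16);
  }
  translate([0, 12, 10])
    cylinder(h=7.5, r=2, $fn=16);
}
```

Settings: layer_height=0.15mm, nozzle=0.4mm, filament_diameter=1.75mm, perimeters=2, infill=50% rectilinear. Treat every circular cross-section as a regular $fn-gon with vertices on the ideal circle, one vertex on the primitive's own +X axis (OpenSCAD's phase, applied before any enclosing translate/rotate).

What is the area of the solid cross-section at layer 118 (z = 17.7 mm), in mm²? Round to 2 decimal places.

At z = 17.7 mm: the cylinder: section is a regular 16-gon, circumradius r=5 (area = (16/2)·5.000²·sin(360°/16) = 76.54 mm²); the cube at (9, -4) (footprint 4.5×7.5) is included at this height (area 33.75 mm²); the cylinder at (1.5, -2.5) is absent (z outside [0, 14]); the r=4.5 cylinder at (9.5, 10.5) gives a regular 16-gon of circumradius 4.5 (constant along its height) (area = (16/2)·4.500²·sin(360°/16) = 61.99 mm²); Merging all regions: the 3 present regions are separate (no shared area or edge), so areas and boundary lengths simply add and each stays a separate island — area = 172.28 mm²; the cylinder at (0, 12) is not intersected at this z (z outside [10, 17.5]); Taking the first minus the rest: none of the subtracted shapes is present at this height, so that combined region is unchanged — area = 172.28 mm². Overall, the cross-section has 3 separate islands. Net area = 172.28 mm².

172.28 mm²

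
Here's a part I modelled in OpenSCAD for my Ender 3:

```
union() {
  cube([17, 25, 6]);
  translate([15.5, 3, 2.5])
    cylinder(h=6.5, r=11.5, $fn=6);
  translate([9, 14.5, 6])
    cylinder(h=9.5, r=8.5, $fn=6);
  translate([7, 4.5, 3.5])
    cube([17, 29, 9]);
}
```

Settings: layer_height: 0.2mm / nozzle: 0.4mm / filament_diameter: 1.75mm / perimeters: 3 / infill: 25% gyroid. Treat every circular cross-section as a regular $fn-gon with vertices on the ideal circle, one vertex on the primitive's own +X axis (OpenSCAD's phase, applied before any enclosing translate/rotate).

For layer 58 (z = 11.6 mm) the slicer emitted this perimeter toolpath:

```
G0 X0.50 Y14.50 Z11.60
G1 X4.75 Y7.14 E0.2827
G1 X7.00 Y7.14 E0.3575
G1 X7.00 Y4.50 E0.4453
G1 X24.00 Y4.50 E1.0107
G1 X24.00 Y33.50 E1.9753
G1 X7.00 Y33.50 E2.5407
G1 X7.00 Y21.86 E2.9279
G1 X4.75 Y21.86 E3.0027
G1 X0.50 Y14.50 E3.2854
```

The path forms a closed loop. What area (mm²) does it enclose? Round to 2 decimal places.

Apply the shoelace formula to the sequence of (X, Y) vertices; enclosed area = 557.40 mm².

557.40 mm²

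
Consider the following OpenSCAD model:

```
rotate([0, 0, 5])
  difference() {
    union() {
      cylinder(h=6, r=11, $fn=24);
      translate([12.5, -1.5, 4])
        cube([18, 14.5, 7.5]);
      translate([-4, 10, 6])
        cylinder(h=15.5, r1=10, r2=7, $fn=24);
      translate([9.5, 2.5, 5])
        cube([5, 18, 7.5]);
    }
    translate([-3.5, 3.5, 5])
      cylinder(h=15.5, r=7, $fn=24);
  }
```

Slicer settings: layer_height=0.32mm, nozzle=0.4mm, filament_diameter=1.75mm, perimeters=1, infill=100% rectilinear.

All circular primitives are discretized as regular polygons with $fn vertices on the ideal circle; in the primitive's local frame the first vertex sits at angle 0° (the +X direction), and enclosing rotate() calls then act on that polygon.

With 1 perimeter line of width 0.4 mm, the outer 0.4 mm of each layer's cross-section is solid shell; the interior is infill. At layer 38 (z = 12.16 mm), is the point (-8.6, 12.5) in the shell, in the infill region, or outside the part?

infill

At z = 12.16 mm: the cylinder does not reach this height (z outside [0, 6]); the cube at (12.5, -1.5) is not intersected at this z (z outside [4, 11.5]); the cone at (-4, 10): at t=0.397 of its height the radius interpolates to r₁+(r₂−r₁)t = 8.808, giving a regular 24-gon of that circumradius; the cube at (9.5, 2.5) (footprint 5×18) is included at this height; Merging all regions: the 2 present regions are separate (no shared area or edge), so areas and boundary lengths simply add and each stays a separate island — 2 connected regions; the r=7 cylinder at (-3.5, 3.5) gives a regular 24-gon of circumradius 7 (constant along its height); Subtracting the remaining from the first: starting from that combined region, the r=7 cylinder at (-3.5, 3.5) partially overlaps it — only the 92.86 mm² overlap (of its 152.19 mm²) is removed, clipping the outline — 2 connected regions; (rotated 5° about Z; rotation is an isometry so areas/perimeters/island counts are preserved). Overall, the cross-section has 2 separate islands. Undo the 5° rotation: the query point maps to (-7.478, 13.202) in the un-rotated model frame. The nearest boundary edge runs (-5.31, 10.26)→(-7.00, 9.56); distance from the point to it = 3.55 mm. (Shell/infill is judged within the island containing the point — the largest one.) The point is inside the cross-section and 3.55 mm from the nearest boundary — more than the 0.4 mm shell width (1 × 0.4), so it's in the infill interior.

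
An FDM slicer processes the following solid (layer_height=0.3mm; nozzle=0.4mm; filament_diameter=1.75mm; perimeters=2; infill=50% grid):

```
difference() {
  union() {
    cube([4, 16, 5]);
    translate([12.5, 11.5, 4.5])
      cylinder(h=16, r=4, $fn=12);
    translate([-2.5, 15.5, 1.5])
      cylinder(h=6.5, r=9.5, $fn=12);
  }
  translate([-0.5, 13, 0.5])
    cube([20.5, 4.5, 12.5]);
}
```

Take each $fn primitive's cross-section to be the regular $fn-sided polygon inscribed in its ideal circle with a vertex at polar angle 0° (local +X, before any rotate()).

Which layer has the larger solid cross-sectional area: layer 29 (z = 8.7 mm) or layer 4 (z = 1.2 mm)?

layer 4 (z = 1.2 mm)

Layer 29 (z = 8.7): the cube is absent (z outside [0, 5]); the r=4 cylinder at (12.5, 11.5) gives a regular 12-gon of circumradius 4 (constant along its height) (area = (12/2)·4.000²·sin(360°/12) = 48.00 mm²); the cylinder at (-2.5, 15.5) is absent (z outside [1.5, 8]); Merging all regions: only the r=4 cylinder at (12.5, 11.5) is present, so the union is just that shape — area = 48.00 mm²; the 20.5×4.5 cube at (-0.5, 13) contributes its full rectangle (area 92.25 mm²); Subtracting the remaining from the first: starting from the result so far (48.00 mm²), the 20.5×4.5 cube at (-0.5, 13) partially overlaps it — only the 12.60 mm² overlap (of its 92.25 mm²) is removed, clipping the outline — area = 35.40 mm². So its area = 35.40 mm². Layer 4 (z = 1.2): the cube (footprint 4×16) is included at this height (area 64.00 mm²); the cylinder at (12.5, 11.5) does not reach this height (z outside [4.5, 20.5]); the cylinder at (-2.5, 15.5) is not intersected at this z (z outside [1.5, 8]); Taking the union: only the 4×16 cube is present, so the union is just that shape — area = 64.00 mm²; the cube at (-0.5, 13) is present — its section is the full 20.5×4.5 rectangle (area 92.25 mm²); Taking the first minus the rest: starting from the result so far (64.00 mm²), the 20.5×4.5 cube at (-0.5, 13) partially overlaps it — only the 12.00 mm² overlap (of its 92.25 mm²) is removed, clipping the outline — area = 52.00 mm². So its area = 52.00 mm². Layer 4 is larger (52.00 vs 35.40 mm²).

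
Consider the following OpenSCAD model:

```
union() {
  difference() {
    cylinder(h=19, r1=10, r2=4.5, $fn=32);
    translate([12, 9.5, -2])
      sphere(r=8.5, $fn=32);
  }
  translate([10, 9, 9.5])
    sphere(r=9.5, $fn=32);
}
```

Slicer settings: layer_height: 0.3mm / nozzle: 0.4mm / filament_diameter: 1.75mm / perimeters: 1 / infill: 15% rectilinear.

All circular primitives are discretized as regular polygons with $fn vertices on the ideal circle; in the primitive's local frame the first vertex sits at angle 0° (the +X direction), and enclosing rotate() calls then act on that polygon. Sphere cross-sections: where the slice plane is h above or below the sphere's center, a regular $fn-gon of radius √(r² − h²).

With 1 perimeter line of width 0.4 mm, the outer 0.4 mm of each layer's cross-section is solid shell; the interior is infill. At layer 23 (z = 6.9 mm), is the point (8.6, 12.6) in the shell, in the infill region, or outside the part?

At z = 6.9 mm: the cone: at t=0.363 of its height the radius interpolates to r₁+(r₂−r₁)t = 8.003, giving a regular 32-gon of that circumradius; the sphere at (12, 9.5) does not reach this height (|z−center|=8.900 > r=8.5); After the difference (first − rest): none of the subtracted shapes is present at this height, so the cone is unchanged — 1 connected region; the sphere at (10, 9): section is a regular 32-gon, circumradius = √(r²−h²) = √(9.5²−2.6²) = 9.137; Taking the union: the regions partially overlap (shared area 26.01 mm²), so overlapping operands fuse into one piece — 1 connected region. Overall, the cross-section is a single solid region. The nearest boundary edge runs (6.50, 17.44)→(8.22, 17.96); distance from the point to it = 5.24 mm. The point is inside the cross-section and 5.24 mm from the nearest boundary — more than the 0.4 mm shell width (1 × 0.4), so it's in the infill interior.

infill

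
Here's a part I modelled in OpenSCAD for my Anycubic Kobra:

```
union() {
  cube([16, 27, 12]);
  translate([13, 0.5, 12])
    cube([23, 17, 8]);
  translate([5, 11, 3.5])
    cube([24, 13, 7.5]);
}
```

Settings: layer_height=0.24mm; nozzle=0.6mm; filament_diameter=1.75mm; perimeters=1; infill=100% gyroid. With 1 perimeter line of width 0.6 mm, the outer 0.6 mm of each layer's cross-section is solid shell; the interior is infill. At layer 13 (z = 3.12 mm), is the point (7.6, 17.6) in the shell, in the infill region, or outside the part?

infill

At z = 3.12 mm: the 16×27 cube contributes its full rectangle; the cube at (13, 0.5) is absent (z outside [12, 20]); the cube at (5, 11) does not reach this height (z outside [3.5, 11]); Taking the union: only the 16×27 cube is present, so the union is just that shape — 1 connected region. Overall, the cross-section is a single solid region. The nearest boundary edge runs (0.00, 27.00)→(0.00, 0.00); distance from the point to it = 7.60 mm. The point is inside the cross-section and 7.60 mm from the nearest boundary — more than the 0.6 mm shell width (1 × 0.6), so it's in the infill interior.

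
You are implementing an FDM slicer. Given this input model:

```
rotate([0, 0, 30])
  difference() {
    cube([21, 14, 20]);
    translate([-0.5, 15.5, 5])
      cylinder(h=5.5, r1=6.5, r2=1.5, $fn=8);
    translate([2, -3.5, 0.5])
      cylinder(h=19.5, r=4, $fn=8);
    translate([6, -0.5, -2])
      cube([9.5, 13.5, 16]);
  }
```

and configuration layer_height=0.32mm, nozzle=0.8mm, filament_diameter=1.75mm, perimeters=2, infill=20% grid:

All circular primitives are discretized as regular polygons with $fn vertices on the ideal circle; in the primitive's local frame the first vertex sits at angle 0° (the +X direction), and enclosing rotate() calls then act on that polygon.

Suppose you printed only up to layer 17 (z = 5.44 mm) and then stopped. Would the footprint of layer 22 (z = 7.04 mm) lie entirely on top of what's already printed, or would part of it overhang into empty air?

Compare the two slices. At z = 5.44: the cube is present — its section is the full 21×14 rectangle (area 294.00 mm²); the cone at (-0.5, 15.5): at t=0.080 of its height the radius interpolates to r₁+(r₂−r₁)t = 6.100, giving a regular 8-gon of that circumradius (area = (8/2)·6.100²·sin(360°/8) = 105.25 mm²); the r=4 cylinder at (2, -3.5) gives a regular 8-gon of circumradius 4 (constant along its height) (area = (8/2)·4.000²·sin(360°/8) = 45.25 mm²); the cube at (6, -0.5) (footprint 9.5×13.5) is included at this height (area 128.25 mm²); After the difference (first − rest): starting from the 21×14 cube (294.00 mm²), the cone at (-0.5, 15.5) partially overlaps it — only the 15.38 mm² overlap (of its 105.25 mm²) is removed, clipping the outline; the r=4 cylinder at (2, -3.5) partially overlaps it — only the 0.60 mm² overlap (of its 45.25 mm²) is removed, clipping the outline; the 9.5×13.5 cube at (6, -0.5) partially overlaps it — only the 123.50 mm² overlap (of its 128.25 mm²) is removed, clipping the outline — area = 154.52 mm²; (rotated 30° about Z; rotation is an isometry so areas/perimeters/island counts are preserved). At z = 7.04: the 21×14 cube contributes its full rectangle (area 294.00 mm²); the cone at (-0.5, 15.5): at t=0.371 of its height the radius interpolates to r₁+(r₂−r₁)t = 4.645, giving a regular 8-gon of that circumradius (area = (8/2)·4.645²·sin(360°/8) = 61.04 mm²); the r=4 cylinder at (2, -3.5) contributes a regular 8-gon of circumradius 4 (area = (8/2)·4.000²·sin(360°/8) = 45.25 mm²); the 9.5×13.5 cube at (6, -0.5) contributes its full rectangle (area 128.25 mm²); Taking the first minus the rest: starting from the 21×14 cube (294.00 mm²), the cone at (-0.5, 15.5) partially overlaps it — only the 7.24 mm² overlap (of its 61.04 mm²) is removed, clipping the outline; the r=4 cylinder at (2, -3.5) partially overlaps it — only the 0.60 mm² overlap (of its 45.25 mm²) is removed, clipping the outline; the 9.5×13.5 cube at (6, -0.5) partially overlaps it — only the 123.50 mm² overlap (of its 128.25 mm²) is removed, clipping the outline — area = 162.66 mm²; (whole slice rotated 30° about Z — lengths, areas and connectivity unchanged). Checking containment: at z = 7.04 the cross-section extends beyond the z = 5.44 cross-section by about 8.14 mm².

part overhangs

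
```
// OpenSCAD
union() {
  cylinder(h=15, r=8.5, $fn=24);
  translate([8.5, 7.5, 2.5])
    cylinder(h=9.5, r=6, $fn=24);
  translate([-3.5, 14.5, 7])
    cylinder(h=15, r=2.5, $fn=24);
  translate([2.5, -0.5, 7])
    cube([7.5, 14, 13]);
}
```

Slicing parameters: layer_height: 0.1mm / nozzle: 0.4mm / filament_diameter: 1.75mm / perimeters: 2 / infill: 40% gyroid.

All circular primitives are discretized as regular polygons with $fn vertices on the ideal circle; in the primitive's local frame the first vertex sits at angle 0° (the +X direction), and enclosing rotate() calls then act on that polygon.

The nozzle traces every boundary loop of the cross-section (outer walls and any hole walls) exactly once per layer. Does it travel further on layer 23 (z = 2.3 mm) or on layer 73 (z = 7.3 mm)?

layer 73 (z = 7.3 mm)

Layer 23 (z = 2.3): the r=8.5 cylinder gives a regular 24-gon of circumradius 8.5 (constant along its height) (perimeter = 2·24·8.500·sin(180°/24) = 53.25 mm); the cylinder at (8.5, 7.5) does not reach this height (z outside [2.5, 12]); the cylinder at (-3.5, 14.5) is not intersected at this z (z outside [7, 22]); the cube at (2.5, -0.5) is not intersected at this z (z outside [7, 20]); Merging all regions: only the r=8.5 cylinder is present, so the union is just that shape — boundary = 53.25 mm. So its perimeter = 53.25 mm. Layer 73 (z = 7.3): the r=8.5 cylinder contributes a regular 24-gon of circumradius 8.5 (perimeter = 2·24·8.500·sin(180°/24) = 53.25 mm); the r=6 cylinder at (8.5, 7.5) contributes a regular 24-gon of circumradius 6 (perimeter = 2·24·6.000·sin(180°/24) = 37.59 mm); the cylinder at (-3.5, 14.5): section is a regular 24-gon, circumradius r=2.5 (perimeter = 2·24·2.500·sin(180°/24) = 15.66 mm); the cube at (2.5, -0.5) (footprint 7.5×14) is included at this height (perimeter 43.00 mm); Merging all regions: the regions partially overlap (shared area 111.87 mm²), so the edge portions inside another operand are dropped and the merged outline is re-measured after clipping — boundary = 90.29 mm. So its perimeter = 90.29 mm. Layer 73 is larger (90.29 vs 53.25 mm).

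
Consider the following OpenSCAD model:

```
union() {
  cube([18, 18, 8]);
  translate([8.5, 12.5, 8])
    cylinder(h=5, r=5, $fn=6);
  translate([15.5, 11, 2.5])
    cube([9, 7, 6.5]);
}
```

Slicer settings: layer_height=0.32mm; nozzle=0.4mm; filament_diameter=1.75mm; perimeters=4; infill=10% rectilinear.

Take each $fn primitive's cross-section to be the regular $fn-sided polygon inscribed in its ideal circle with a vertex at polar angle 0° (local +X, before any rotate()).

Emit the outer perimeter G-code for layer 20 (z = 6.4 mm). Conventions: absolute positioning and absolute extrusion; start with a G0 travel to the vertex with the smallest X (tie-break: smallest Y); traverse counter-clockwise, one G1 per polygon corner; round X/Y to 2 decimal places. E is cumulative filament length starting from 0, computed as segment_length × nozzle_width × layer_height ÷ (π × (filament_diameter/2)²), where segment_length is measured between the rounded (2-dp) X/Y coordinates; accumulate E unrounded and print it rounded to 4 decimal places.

G0 X0.00 Y0.00 Z6.40
G1 X18.00 Y0.00 E0.9579
G1 X18.00 Y11.00 E1.5433
G1 X24.50 Y11.00 E1.8892
G1 X24.50 Y18.00 E2.2617
G1 X0.00 Y18.00 E3.5655
G1 X0.00 Y0.00 E4.5234

At z = 6.4 mm: the cube (footprint 18×18) is included at this height; the cylinder at (8.5, 12.5) is not intersected at this z (z outside [8, 13]); the cube at (15.5, 11) (footprint 9×7) is included at this height; Combining (union): the regions partially overlap (shared area 17.50 mm²), so overlapping operands fuse into one piece — 1 connected region. The outline is a single polygon with 6 vertices. Extrusion per mm of travel: 0.4 × 0.32 / (π × 0.875²) = 0.053216. Accumulating E over each segment gives final E = 4.5234.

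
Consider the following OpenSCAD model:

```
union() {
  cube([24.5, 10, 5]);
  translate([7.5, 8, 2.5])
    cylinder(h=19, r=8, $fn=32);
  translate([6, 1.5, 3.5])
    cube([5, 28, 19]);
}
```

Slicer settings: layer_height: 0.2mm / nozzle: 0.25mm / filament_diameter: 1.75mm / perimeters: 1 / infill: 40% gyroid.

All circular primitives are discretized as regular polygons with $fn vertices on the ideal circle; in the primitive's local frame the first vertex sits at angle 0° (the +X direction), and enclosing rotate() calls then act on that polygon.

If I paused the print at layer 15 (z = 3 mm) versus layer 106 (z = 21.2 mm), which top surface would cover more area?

layer 15 (z = 3 mm)

Layer 15 (z = 3): the 24.5×10 cube contributes its full rectangle (area 245.00 mm²); the r=8 cylinder at (7.5, 8) gives a regular 32-gon of circumradius 8 (constant along its height) (area = (32/2)·8.000²·sin(360°/32) = 199.77 mm²); the cube at (6, 1.5) is not intersected at this z (z outside [3.5, 22.5]); Taking the union: the regions partially overlap — summed areas 444.77 mm² minus the doubly-counted overlap 129.81 mm² gives 314.96 mm² — area = 314.96 mm². So its area = 314.96 mm². Layer 106 (z = 21.2): the cube is not intersected at this z (z outside [0, 5]); the r=8 cylinder at (7.5, 8) contributes a regular 32-gon of circumradius 8 (area = (32/2)·8.000²·sin(360°/32) = 199.77 mm²); the cube at (6, 1.5) is present — its section is the full 5×28 rectangle (area 140.00 mm²); Taking the union: the regions partially overlap — summed areas 339.77 mm² minus the doubly-counted overlap 71.38 mm² gives 268.39 mm² — area = 268.39 mm². So its area = 268.39 mm². Layer 15 is larger (314.96 vs 268.39 mm²).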